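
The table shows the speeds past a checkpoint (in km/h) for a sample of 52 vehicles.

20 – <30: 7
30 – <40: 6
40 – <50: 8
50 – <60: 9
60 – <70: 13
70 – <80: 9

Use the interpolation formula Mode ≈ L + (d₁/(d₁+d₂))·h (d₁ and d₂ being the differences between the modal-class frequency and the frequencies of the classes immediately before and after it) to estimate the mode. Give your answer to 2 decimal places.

65.00

Modal class: 60 – <70 (highest frequency 13).
d₁ = 13 − 9 = 4, d₂ = 13 − 9 = 4
Mode ≈ 60 + (4/(4+4)) × 10 = 60 + 5.0000 = 65.0000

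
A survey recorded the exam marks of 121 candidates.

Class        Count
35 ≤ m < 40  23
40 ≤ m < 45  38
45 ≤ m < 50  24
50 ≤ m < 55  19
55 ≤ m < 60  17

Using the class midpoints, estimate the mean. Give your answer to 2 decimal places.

Midpoints: 37.5, 42.5, 47.5, 52.5, 57.5
Σfm = 23×37.5 + 38×42.5 + 24×47.5 + 19×52.5 + 17×57.5 = 5592.5
n = Σf = 121
Mean = 5592.5 / 121 = 46.2190

46.22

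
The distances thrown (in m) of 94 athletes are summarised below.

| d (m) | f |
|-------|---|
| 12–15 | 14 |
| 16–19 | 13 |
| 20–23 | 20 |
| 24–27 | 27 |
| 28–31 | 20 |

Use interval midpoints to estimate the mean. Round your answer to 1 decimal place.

22.6

Midpoints: 13.5, 17.5, 21.5, 25.5, 29.5
Σfm = 14×13.5 + 13×17.5 + 20×21.5 + 27×25.5 + 20×29.5 = 2125
n = Σf = 94
Mean = 2125 / 94 = 22.6064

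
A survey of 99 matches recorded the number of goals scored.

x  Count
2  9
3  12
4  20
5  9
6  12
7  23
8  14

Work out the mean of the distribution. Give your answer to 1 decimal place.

Values: 2, 3, 4, 5, 6, 7, 8
Σfx = 9×2 + 12×3 + 20×4 + 9×5 + 12×6 + 23×7 + 14×8 = 524
n = Σf = 99
Mean = 524 / 99 = 5.2929

5.3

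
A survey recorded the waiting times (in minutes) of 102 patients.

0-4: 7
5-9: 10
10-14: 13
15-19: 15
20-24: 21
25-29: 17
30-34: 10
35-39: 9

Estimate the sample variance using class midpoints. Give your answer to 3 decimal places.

97.770

Midpoints: 2, 7, 12, 17, 22, 27, 32, 37
n = 102, Σfm = 2069, mean = 20.2843
Σfm² = 51843
Σf(m − x̄)² = Σfm² − (Σfm)²/n = 51843 − 2069²/102 = 9874.7549
Sample variance = 9874.7549 / 101 = 97.7699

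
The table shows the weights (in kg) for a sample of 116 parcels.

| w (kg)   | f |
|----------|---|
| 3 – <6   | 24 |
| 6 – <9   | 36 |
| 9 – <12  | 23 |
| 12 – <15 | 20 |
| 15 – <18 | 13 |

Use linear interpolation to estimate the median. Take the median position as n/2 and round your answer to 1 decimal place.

Cumulative frequencies: 24, 60, 83, 103, 116
n = 116; position = n/2 = 58.
This falls in the class 6 – <9: L = 6, F = 24, f = 36, h = 3.
Median ≈ 6 + ((58 − 24) / 36) × 3 = 8.8333

8.8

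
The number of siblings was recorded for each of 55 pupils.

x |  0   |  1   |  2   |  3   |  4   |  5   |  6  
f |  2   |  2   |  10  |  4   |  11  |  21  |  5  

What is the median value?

4

Cumulative frequencies: 2, 4, 14, 18, 29, 50, 55
n = 55, so the median is the value in position (n+1)/2 = 28.
Position 28 falls at value 4.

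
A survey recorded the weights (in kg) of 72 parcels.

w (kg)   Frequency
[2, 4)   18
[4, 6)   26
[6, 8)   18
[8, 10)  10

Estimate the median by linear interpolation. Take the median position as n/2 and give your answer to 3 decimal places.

Cumulative frequencies: 18, 44, 62, 72
n = 72; position = n/2 = 36.
This falls in the class [4, 6): L = 4, F = 18, f = 26, h = 2.
Median ≈ 4 + ((36 − 18) / 26) × 2 = 5.3846

5.385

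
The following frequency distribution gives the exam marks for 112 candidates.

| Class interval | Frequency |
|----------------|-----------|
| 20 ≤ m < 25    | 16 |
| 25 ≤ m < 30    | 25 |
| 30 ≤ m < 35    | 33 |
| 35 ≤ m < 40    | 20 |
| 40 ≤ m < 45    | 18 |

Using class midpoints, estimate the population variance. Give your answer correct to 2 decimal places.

40.40

Midpoints: 22.5, 27.5, 32.5, 37.5, 42.5
n = 112, Σfm = 3635, mean = 32.4554
Σfm² = 122500
Σf(m − x̄)² = Σfm² − (Σfm)²/n = 122500 − 3635²/112 = 4524.7768
Population variance = 4524.7768 / 112 = 40.3998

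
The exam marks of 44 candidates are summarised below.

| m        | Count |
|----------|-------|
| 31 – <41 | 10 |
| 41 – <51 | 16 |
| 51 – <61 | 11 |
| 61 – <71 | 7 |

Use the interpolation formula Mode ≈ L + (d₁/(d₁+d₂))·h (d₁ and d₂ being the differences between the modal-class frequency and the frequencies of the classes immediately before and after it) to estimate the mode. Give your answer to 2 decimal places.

Modal class: 41 – <51 (highest frequency 16).
d₁ = 16 − 10 = 6, d₂ = 16 − 11 = 5
Mode ≈ 41 + (6/(6+5)) × 10 = 41 + 5.4545 = 46.4545

46.45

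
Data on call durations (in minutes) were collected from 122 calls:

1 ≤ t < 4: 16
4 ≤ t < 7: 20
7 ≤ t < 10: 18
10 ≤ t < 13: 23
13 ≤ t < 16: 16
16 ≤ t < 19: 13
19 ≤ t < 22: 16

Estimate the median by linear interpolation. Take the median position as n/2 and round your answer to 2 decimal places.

Cumulative frequencies: 16, 36, 54, 77, 93, 106, 122
n = 122; position = n/2 = 61.
This falls in the class 10 ≤ t < 13: L = 10, F = 54, f = 23, h = 3.
Median ≈ 10 + ((61 − 54) / 23) × 3 = 10.9130

10.91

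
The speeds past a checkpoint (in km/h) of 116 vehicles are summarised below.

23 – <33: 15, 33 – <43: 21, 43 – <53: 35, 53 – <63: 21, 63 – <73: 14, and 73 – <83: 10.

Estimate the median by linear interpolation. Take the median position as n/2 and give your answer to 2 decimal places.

49.29

Cumulative frequencies: 15, 36, 71, 92, 106, 116
n = 116; position = n/2 = 58.
This falls in the class 43 – <53: L = 43, F = 36, f = 35, h = 10.
Median ≈ 43 + ((58 − 36) / 35) × 10 = 49.2857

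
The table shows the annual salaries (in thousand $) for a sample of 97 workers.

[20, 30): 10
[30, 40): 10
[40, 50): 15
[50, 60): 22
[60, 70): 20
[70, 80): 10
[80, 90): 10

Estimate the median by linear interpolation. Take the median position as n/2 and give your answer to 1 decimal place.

56.1

Cumulative frequencies: 10, 20, 35, 57, 77, 87, 97
n = 97; position = n/2 = 48.5.
This falls in the class [50, 60): L = 50, F = 35, f = 22, h = 10.
Median ≈ 50 + ((48.5 − 35) / 22) × 10 = 56.1364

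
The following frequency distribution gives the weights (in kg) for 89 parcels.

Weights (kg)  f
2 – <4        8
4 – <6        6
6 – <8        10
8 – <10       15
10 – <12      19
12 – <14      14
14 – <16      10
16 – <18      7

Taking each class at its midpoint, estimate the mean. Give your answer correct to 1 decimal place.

Midpoints: 3, 5, 7, 9, 11, 13, 15, 17
Σfm = 8×3 + 6×5 + 10×7 + 15×9 + 19×11 + 14×13 + 10×15 + 7×17 = 919
n = Σf = 89
Mean = 919 / 89 = 10.3258

10.3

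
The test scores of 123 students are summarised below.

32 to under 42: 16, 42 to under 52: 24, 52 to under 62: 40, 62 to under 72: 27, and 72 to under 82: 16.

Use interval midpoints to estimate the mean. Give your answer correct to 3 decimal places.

57.244

Midpoints: 37, 47, 57, 67, 77
Σfm = 16×37 + 24×47 + 40×57 + 27×67 + 16×77 = 7041
n = Σf = 123
Mean = 7041 / 123 = 57.2439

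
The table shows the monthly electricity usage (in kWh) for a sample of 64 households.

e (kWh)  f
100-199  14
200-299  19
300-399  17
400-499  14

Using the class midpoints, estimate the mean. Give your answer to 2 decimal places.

297.94

Midpoints: 149.5, 249.5, 349.5, 449.5
Σfm = 14×149.5 + 19×249.5 + 17×349.5 + 14×449.5 = 19068
n = Σf = 64
Mean = 19068 / 64 = 297.9375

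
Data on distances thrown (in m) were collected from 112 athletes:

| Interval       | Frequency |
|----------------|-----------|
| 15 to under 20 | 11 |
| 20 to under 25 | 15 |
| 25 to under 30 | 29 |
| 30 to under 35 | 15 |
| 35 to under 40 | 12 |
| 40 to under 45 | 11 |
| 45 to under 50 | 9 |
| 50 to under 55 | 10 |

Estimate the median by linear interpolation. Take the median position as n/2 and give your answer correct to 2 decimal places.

Cumulative frequencies: 11, 26, 55, 70, 82, 93, 102, 112
n = 112; position = n/2 = 56.
This falls in the class 30 to under 35: L = 30, F = 55, f = 15, h = 5.
Median ≈ 30 + ((56 − 55) / 15) × 5 = 30.3333

30.33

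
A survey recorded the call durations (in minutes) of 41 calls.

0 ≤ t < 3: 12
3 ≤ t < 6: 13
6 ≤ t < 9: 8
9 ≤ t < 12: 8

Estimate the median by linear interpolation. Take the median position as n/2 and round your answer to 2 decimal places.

4.96

Cumulative frequencies: 12, 25, 33, 41
n = 41; position = n/2 = 20.5.
This falls in the class 3 ≤ t < 6: L = 3, F = 12, f = 13, h = 3.
Median ≈ 3 + ((20.5 − 12) / 13) × 3 = 4.9615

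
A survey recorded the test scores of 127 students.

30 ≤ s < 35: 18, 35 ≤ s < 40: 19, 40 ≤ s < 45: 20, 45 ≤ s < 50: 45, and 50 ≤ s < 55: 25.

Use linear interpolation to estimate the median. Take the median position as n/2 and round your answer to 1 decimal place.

Cumulative frequencies: 18, 37, 57, 102, 127
n = 127; position = n/2 = 63.5.
This falls in the class 45 ≤ s < 50: L = 45, F = 57, f = 45, h = 5.
Median ≈ 45 + ((63.5 − 57) / 45) × 5 = 45.7222

45.7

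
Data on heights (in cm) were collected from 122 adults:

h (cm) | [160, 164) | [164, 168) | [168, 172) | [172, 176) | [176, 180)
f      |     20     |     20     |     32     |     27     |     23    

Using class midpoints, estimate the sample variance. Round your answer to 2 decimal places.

28.78

Midpoints: 162, 166, 170, 174, 178
n = 122, Σfm = 20792, mean = 170.4262
Σfm² = 3546984
Σf(m − x̄)² = Σfm² − (Σfm)²/n = 3546984 − 20792²/122 = 3481.8361
Sample variance = 3481.8361 / 121 = 28.7755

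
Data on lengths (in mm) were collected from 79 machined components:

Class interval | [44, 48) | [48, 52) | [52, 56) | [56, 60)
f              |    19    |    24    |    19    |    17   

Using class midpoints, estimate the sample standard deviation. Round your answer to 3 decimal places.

4.329

Midpoints: 46, 50, 54, 58
n = 79, Σfm = 4086, mean = 51.7215
Σfm² = 212796
Σf(m − x̄)² = Σfm² − (Σfm)²/n = 212796 − 4086²/79 = 1461.8734
Sample variance = 1461.8734 / 78 = 18.7420
Standard deviation = √18.7420 = 4.3292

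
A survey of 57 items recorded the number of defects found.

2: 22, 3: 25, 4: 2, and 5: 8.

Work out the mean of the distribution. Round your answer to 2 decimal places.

2.93

Values: 2, 3, 4, 5
Σfx = 22×2 + 25×3 + 2×4 + 8×5 = 167
n = Σf = 57
Mean = 167 / 57 = 2.9298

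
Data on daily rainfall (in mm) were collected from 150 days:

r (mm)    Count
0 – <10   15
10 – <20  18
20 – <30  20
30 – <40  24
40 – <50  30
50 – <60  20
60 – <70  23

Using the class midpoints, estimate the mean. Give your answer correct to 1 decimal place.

37.5

Midpoints: 5, 15, 25, 35, 45, 55, 65
Σfm = 15×5 + 18×15 + 20×25 + 24×35 + 30×45 + 20×55 + 23×65 = 5630
n = Σf = 150
Mean = 5630 / 150 = 37.5333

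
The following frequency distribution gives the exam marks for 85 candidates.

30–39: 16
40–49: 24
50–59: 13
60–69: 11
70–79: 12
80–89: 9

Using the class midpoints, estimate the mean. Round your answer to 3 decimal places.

Midpoints: 34.5, 44.5, 54.5, 64.5, 74.5, 84.5
Σfm = 16×34.5 + 24×44.5 + 13×54.5 + 11×64.5 + 12×74.5 + 9×84.5 = 4692.5
n = Σf = 85
Mean = 4692.5 / 85 = 55.2059

55.206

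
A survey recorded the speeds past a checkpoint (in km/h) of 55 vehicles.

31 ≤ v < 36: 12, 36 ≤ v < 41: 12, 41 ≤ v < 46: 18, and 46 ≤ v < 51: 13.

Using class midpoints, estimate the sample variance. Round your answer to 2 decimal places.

Midpoints: 33.5, 38.5, 43.5, 48.5
n = 55, Σfm = 2277.5, mean = 41.4091
Σfm² = 95893.75
Σf(m − x̄)² = Σfm² − (Σfm)²/n = 95893.75 − 2277.5²/55 = 1584.5455
Sample variance = 1584.5455 / 54 = 29.3434

29.34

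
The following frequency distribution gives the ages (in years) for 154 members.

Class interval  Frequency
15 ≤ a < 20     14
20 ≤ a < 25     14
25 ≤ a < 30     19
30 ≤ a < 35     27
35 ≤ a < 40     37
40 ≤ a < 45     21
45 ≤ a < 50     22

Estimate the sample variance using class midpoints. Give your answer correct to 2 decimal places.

Midpoints: 17.5, 22.5, 27.5, 32.5, 37.5, 42.5, 47.5
n = 154, Σfm = 5285, mean = 34.3182
Σfm² = 193862.5
Σf(m − x̄)² = Σfm² − (Σfm)²/n = 193862.5 − 5285²/154 = 12490.9091
Sample variance = 12490.9091 / 153 = 81.6399

81.64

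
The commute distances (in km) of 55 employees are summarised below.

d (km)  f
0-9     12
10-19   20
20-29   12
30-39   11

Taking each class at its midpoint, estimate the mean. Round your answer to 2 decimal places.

Midpoints: 4.5, 14.5, 24.5, 34.5
Σfm = 12×4.5 + 20×14.5 + 12×24.5 + 11×34.5 = 1017.5
n = Σf = 55
Mean = 1017.5 / 55 = 18.5000

18.50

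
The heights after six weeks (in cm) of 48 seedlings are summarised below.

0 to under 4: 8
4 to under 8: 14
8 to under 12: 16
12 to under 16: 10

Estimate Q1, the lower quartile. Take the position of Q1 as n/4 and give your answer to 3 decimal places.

Cumulative frequencies: 8, 22, 38, 48
n = 48; position = n/4 = 12.
This falls in the class 4 to under 8: L = 4, F = 8, f = 14, h = 4.
Lower quartile ≈ 4 + ((12 − 8) / 14) × 4 = 5.1429

5.143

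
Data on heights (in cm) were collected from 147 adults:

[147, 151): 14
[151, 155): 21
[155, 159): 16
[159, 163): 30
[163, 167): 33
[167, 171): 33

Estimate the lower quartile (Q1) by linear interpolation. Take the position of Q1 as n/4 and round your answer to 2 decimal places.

Cumulative frequencies: 14, 35, 51, 81, 114, 147
n = 147; position = n/4 = 36.75.
This falls in the class [155, 159): L = 155, F = 35, f = 16, h = 4.
Lower quartile ≈ 155 + ((36.75 − 35) / 16) × 4 = 155.4375

155.44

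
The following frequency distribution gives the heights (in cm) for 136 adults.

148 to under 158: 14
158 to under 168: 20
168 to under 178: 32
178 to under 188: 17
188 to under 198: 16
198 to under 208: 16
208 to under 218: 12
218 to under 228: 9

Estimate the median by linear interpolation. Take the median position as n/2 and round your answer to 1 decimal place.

Cumulative frequencies: 14, 34, 66, 83, 99, 115, 127, 136
n = 136; position = n/2 = 68.
This falls in the class 178 to under 188: L = 178, F = 66, f = 17, h = 10.
Median ≈ 178 + ((68 − 66) / 17) × 10 = 179.1765

179.2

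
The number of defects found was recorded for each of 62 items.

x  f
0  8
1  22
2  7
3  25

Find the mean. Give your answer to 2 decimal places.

1.79

Values: 0, 1, 2, 3
Σfx = 8×0 + 22×1 + 7×2 + 25×3 = 111
n = Σf = 62
Mean = 111 / 62 = 1.7903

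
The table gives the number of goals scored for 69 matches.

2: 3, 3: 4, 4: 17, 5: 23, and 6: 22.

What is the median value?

Cumulative frequencies: 3, 7, 24, 47, 69
n = 69, so the median is the value in position (n+1)/2 = 35.
Position 35 falls at value 5.

5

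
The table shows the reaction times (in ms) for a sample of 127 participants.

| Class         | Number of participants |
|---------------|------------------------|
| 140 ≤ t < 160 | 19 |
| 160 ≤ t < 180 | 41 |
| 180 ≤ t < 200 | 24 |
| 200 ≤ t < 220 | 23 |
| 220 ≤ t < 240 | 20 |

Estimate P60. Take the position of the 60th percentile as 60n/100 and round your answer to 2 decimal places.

193.50

Cumulative frequencies: 19, 60, 84, 107, 127
n = 127; position = 60n/100 = 76.2.
This falls in the class 180 ≤ t < 200: L = 180, F = 60, f = 24, h = 20.
60th percentile ≈ 180 + ((76.2 − 60) / 24) × 20 = 193.5000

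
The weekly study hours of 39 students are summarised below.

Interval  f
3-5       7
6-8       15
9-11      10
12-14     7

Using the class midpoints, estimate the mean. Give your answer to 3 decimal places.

8.308

Midpoints: 4, 7, 10, 13
Σfm = 7×4 + 15×7 + 10×10 + 7×13 = 324
n = Σf = 39
Mean = 324 / 39 = 8.3077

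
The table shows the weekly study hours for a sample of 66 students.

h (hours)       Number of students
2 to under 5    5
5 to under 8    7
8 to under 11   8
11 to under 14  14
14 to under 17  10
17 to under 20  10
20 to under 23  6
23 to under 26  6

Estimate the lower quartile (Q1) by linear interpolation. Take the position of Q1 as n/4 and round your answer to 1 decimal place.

Cumulative frequencies: 5, 12, 20, 34, 44, 54, 60, 66
n = 66; position = n/4 = 16.5.
This falls in the class 8 to under 11: L = 8, F = 12, f = 8, h = 3.
Lower quartile ≈ 8 + ((16.5 − 12) / 8) × 3 = 9.6875

9.7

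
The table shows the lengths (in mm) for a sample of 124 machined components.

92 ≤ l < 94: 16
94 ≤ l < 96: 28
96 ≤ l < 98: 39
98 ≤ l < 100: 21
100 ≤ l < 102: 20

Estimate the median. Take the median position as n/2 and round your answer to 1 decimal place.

Cumulative frequencies: 16, 44, 83, 104, 124
n = 124; position = n/2 = 62.
This falls in the class 96 ≤ l < 98: L = 96, F = 44, f = 39, h = 2.
Median ≈ 96 + ((62 − 44) / 39) × 2 = 96.9231

96.9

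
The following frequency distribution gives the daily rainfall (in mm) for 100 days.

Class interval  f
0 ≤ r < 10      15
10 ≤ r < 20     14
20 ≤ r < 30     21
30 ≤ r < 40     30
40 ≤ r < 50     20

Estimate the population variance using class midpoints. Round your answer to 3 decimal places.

Midpoints: 5, 15, 25, 35, 45
n = 100, Σfm = 2760, mean = 27.6000
Σfm² = 93900
Σf(m − x̄)² = Σfm² − (Σfm)²/n = 93900 − 2760²/100 = 17724.0000
Population variance = 17724.0000 / 100 = 177.2400

177.240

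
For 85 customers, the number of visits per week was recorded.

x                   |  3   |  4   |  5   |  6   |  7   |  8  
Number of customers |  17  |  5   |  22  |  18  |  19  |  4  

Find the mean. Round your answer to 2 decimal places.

Values: 3, 4, 5, 6, 7, 8
Σfx = 17×3 + 5×4 + 22×5 + 18×6 + 19×7 + 4×8 = 454
n = Σf = 85
Mean = 454 / 85 = 5.3412

5.34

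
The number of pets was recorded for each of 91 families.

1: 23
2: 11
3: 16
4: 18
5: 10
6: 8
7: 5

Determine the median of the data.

Cumulative frequencies: 23, 34, 50, 68, 78, 86, 91
n = 91, so the median is the value in position (n+1)/2 = 46.
Position 46 falls at value 3.

3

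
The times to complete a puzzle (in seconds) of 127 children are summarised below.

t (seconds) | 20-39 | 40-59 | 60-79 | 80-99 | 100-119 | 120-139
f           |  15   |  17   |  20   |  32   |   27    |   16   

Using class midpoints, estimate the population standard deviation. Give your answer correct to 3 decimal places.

30.811

Midpoints: 29.5, 49.5, 69.5, 89.5, 109.5, 129.5
n = 127, Σfm = 10566.5, mean = 83.2008
Σfm² = 999701.75
Σf(m − x̄)² = Σfm² − (Σfm)²/n = 999701.75 − 10566.5²/127 = 120560.6299
Population variance = 120560.6299 / 127 = 949.2963
Standard deviation = √949.2963 = 30.8107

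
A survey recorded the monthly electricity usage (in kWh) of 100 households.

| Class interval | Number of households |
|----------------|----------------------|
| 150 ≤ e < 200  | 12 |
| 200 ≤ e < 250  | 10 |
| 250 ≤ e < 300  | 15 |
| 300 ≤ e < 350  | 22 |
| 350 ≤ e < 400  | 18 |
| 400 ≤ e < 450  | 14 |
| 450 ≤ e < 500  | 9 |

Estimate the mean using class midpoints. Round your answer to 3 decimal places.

326.000

Midpoints: 175, 225, 275, 325, 375, 425, 475
Σfm = 12×175 + 10×225 + 15×275 + 22×325 + 18×375 + 14×425 + 9×475 = 32600
n = Σf = 100
Mean = 32600 / 100 = 326.0000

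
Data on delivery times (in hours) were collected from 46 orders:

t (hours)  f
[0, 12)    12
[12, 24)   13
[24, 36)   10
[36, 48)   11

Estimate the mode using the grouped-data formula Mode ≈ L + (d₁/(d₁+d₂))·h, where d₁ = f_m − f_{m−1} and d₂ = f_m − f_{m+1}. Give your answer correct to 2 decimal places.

15.00

Modal class: [12, 24) (highest frequency 13).
d₁ = 13 − 12 = 1, d₂ = 13 − 10 = 3
Mode ≈ 12 + (1/(1+3)) × 12 = 12 + 3.0000 = 15.0000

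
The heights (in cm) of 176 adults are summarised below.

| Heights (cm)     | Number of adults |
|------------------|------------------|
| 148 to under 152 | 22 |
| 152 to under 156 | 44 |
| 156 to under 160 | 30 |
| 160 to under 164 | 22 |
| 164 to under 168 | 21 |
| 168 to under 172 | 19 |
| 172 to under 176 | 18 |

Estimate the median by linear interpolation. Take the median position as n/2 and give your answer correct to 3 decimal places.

Cumulative frequencies: 22, 66, 96, 118, 139, 158, 176
n = 176; position = n/2 = 88.
This falls in the class 156 to under 160: L = 156, F = 66, f = 30, h = 4.
Median ≈ 156 + ((88 − 66) / 30) × 4 = 158.9333

158.933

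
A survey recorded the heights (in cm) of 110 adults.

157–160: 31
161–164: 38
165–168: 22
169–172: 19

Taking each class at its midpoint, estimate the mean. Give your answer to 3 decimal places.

Midpoints: 158.5, 162.5, 166.5, 170.5
Σfm = 31×158.5 + 38×162.5 + 22×166.5 + 19×170.5 = 17991
n = Σf = 110
Mean = 17991 / 110 = 163.5545

163.555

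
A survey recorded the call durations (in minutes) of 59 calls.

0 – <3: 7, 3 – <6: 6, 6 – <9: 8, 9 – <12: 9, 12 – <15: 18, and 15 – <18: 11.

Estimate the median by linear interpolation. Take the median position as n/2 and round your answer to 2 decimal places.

11.83

Cumulative frequencies: 7, 13, 21, 30, 48, 59
n = 59; position = n/2 = 29.5.
This falls in the class 9 – <12: L = 9, F = 21, f = 9, h = 3.
Median ≈ 9 + ((29.5 − 21) / 9) × 3 = 11.8333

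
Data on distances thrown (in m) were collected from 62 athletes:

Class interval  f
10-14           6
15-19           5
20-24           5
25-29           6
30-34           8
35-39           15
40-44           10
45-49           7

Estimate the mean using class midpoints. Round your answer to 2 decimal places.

Midpoints: 12, 17, 22, 27, 32, 37, 42, 47
Σfm = 6×12 + 5×17 + 5×22 + 6×27 + 8×32 + 15×37 + 10×42 + 7×47 = 1989
n = Σf = 62
Mean = 1989 / 62 = 32.0806

32.08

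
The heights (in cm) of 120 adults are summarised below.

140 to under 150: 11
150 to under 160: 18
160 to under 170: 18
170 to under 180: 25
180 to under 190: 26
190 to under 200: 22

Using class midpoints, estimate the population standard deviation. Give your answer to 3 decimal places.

Midpoints: 145, 155, 165, 175, 185, 195
n = 120, Σfm = 20830, mean = 173.5833
Σfm² = 3645800
Σf(m − x̄)² = Σfm² − (Σfm)²/n = 3645800 − 20830²/120 = 30059.1667
Population variance = 30059.1667 / 120 = 250.4931
Standard deviation = √250.4931 = 15.8270

15.827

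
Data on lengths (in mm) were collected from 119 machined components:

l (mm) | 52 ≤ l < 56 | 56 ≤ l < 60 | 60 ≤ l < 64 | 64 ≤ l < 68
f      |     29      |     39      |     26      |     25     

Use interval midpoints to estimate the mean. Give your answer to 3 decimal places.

Midpoints: 54, 58, 62, 66
Σfm = 29×54 + 39×58 + 26×62 + 25×66 = 7090
n = Σf = 119
Mean = 7090 / 119 = 59.5798

59.580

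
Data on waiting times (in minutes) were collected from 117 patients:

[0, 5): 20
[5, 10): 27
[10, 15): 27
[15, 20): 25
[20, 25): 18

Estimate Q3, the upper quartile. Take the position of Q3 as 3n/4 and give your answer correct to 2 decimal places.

Cumulative frequencies: 20, 47, 74, 99, 117
n = 117; position = 3n/4 = 87.75.
This falls in the class [15, 20): L = 15, F = 74, f = 25, h = 5.
Upper quartile ≈ 15 + ((87.75 − 74) / 25) × 5 = 17.7500

17.75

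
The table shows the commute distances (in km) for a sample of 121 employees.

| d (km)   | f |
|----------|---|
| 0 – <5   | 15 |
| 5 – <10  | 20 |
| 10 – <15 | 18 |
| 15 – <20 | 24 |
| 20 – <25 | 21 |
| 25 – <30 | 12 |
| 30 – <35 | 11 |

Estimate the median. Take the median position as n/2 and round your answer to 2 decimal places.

Cumulative frequencies: 15, 35, 53, 77, 98, 110, 121
n = 121; position = n/2 = 60.5.
This falls in the class 15 – <20: L = 15, F = 53, f = 24, h = 5.
Median ≈ 15 + ((60.5 − 53) / 24) × 5 = 16.5625

16.56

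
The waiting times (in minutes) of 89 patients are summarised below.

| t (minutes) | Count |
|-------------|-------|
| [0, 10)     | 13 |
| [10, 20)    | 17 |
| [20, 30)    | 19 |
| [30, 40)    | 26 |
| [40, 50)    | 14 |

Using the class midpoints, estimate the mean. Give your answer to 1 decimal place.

Midpoints: 5, 15, 25, 35, 45
Σfm = 13×5 + 17×15 + 19×25 + 26×35 + 14×45 = 2335
n = Σf = 89
Mean = 2335 / 89 = 26.2360

26.2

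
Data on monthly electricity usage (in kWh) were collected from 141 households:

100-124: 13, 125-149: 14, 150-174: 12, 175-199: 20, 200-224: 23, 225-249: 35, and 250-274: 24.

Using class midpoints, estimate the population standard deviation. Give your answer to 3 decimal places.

47.618

Midpoints: 112, 137, 162, 187, 212, 237, 262
n = 141, Σfm = 28517, mean = 202.2482
Σfm² = 6087229
Σf(m − x̄)² = Σfm² − (Σfm)²/n = 6087229 − 28517²/141 = 319716.3121
Population variance = 319716.3121 / 141 = 2267.4916
Standard deviation = √2267.4916 = 47.6182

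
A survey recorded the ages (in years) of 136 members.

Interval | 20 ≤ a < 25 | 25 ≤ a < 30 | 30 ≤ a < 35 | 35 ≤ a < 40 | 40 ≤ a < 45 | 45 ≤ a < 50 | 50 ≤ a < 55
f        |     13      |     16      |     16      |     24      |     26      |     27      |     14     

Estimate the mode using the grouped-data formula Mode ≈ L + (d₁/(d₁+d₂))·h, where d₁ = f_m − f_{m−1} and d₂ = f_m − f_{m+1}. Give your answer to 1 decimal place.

Modal class: 45 ≤ a < 50 (highest frequency 27).
d₁ = 27 − 26 = 1, d₂ = 27 − 14 = 13
Mode ≈ 45 + (1/(1+13)) × 5 = 45 + 0.3571 = 45.3571

45.4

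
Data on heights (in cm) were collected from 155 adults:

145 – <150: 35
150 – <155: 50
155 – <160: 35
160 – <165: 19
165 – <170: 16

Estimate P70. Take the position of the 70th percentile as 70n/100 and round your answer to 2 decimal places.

158.36

Cumulative frequencies: 35, 85, 120, 139, 155
n = 155; position = 70n/100 = 108.5.
This falls in the class 155 – <160: L = 155, F = 85, f = 35, h = 5.
70th percentile ≈ 155 + ((108.5 − 85) / 35) × 5 = 158.3571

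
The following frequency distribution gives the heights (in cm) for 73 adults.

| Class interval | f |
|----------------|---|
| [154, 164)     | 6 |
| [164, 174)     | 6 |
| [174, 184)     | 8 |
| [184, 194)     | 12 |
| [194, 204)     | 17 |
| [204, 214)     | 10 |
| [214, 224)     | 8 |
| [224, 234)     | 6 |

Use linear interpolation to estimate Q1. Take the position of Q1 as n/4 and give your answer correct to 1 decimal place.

Cumulative frequencies: 6, 12, 20, 32, 49, 59, 67, 73
n = 73; position = n/4 = 18.25.
This falls in the class [174, 184): L = 174, F = 12, f = 8, h = 10.
Lower quartile ≈ 174 + ((18.25 − 12) / 8) × 10 = 181.8125

181.8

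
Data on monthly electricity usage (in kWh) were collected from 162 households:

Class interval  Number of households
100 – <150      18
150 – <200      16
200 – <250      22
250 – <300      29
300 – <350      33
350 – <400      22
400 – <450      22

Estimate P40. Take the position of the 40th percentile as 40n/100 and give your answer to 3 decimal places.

265.172

Cumulative frequencies: 18, 34, 56, 85, 118, 140, 162
n = 162; position = 40n/100 = 64.8.
This falls in the class 250 – <300: L = 250, F = 56, f = 29, h = 50.
40th percentile ≈ 250 + ((64.8 − 56) / 29) × 50 = 265.1724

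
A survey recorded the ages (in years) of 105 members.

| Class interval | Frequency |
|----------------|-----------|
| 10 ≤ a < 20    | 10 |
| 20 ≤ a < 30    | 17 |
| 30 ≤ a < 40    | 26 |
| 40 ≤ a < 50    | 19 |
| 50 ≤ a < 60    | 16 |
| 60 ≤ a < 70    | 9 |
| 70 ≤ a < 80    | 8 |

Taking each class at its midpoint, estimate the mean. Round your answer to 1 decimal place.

Midpoints: 15, 25, 35, 45, 55, 65, 75
Σfm = 10×15 + 17×25 + 26×35 + 19×45 + 16×55 + 9×65 + 8×75 = 4405
n = Σf = 105
Mean = 4405 / 105 = 41.9524

42.0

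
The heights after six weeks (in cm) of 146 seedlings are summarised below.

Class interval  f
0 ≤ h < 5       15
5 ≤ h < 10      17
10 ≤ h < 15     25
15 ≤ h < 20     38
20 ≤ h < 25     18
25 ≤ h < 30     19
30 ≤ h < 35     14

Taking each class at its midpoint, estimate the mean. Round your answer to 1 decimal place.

Midpoints: 2.5, 7.5, 12.5, 17.5, 22.5, 27.5, 32.5
Σfm = 15×2.5 + 17×7.5 + 25×12.5 + 38×17.5 + 18×22.5 + 19×27.5 + 14×32.5 = 2525
n = Σf = 146
Mean = 2525 / 146 = 17.2945

17.3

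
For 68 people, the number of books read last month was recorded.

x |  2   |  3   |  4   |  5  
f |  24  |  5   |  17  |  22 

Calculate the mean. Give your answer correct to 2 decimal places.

3.54

Values: 2, 3, 4, 5
Σfx = 24×2 + 5×3 + 17×4 + 22×5 = 241
n = Σf = 68
Mean = 241 / 68 = 3.5441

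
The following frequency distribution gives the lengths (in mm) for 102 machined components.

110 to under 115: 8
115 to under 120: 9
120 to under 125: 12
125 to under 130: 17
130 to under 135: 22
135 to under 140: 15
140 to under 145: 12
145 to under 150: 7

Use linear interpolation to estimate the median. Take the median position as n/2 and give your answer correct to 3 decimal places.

131.136

Cumulative frequencies: 8, 17, 29, 46, 68, 83, 95, 102
n = 102; position = n/2 = 51.
This falls in the class 130 to under 135: L = 130, F = 46, f = 22, h = 5.
Median ≈ 130 + ((51 − 46) / 22) × 5 = 131.1364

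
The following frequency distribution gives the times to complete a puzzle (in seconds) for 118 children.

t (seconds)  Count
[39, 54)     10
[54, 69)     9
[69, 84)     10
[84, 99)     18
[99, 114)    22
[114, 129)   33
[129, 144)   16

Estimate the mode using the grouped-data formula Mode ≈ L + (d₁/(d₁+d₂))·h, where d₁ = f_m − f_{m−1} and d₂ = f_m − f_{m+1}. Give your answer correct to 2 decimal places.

119.89

Modal class: [114, 129) (highest frequency 33).
d₁ = 33 − 22 = 11, d₂ = 33 − 16 = 17
Mode ≈ 114 + (11/(11+17)) × 15 = 114 + 5.8929 = 119.8929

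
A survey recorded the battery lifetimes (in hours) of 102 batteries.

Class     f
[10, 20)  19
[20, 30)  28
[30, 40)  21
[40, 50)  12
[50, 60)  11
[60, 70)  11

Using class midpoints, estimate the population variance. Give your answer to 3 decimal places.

Midpoints: 15, 25, 35, 45, 55, 65
n = 102, Σfm = 3580, mean = 35.0980
Σfm² = 151550
Σf(m − x̄)² = Σfm² − (Σfm)²/n = 151550 − 3580²/102 = 25899.0196
Population variance = 25899.0196 / 102 = 253.9120

253.912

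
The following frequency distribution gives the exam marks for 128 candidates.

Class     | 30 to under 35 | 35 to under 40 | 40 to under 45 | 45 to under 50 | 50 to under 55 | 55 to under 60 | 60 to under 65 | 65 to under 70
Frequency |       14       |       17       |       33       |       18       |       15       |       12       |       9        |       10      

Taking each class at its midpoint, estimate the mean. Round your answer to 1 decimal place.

47.4

Midpoints: 32.5, 37.5, 42.5, 47.5, 52.5, 57.5, 62.5, 67.5
Σfm = 14×32.5 + 17×37.5 + 33×42.5 + 18×47.5 + 15×52.5 + 12×57.5 + 9×62.5 + 10×67.5 = 6065
n = Σf = 128
Mean = 6065 / 128 = 47.3828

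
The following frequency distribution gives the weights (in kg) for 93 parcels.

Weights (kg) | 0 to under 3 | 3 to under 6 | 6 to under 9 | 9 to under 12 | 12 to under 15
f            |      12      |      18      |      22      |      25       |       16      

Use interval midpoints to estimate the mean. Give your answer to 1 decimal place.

8.0

Midpoints: 1.5, 4.5, 7.5, 10.5, 13.5
Σfm = 12×1.5 + 18×4.5 + 22×7.5 + 25×10.5 + 16×13.5 = 742.5
n = Σf = 93
Mean = 742.5 / 93 = 7.9839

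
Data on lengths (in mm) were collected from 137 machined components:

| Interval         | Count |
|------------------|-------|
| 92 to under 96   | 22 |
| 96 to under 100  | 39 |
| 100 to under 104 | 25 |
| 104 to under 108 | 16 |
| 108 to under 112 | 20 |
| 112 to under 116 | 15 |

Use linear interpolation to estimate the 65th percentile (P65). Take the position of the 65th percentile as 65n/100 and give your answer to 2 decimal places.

Cumulative frequencies: 22, 61, 86, 102, 122, 137
n = 137; position = 65n/100 = 89.05.
This falls in the class 104 to under 108: L = 104, F = 86, f = 16, h = 4.
65th percentile ≈ 104 + ((89.05 − 86) / 16) × 4 = 104.7625

104.76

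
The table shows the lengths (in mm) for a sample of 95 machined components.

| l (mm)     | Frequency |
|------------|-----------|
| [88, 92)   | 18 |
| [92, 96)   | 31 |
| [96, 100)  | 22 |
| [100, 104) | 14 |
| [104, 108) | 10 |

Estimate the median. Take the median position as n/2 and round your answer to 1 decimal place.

Cumulative frequencies: 18, 49, 71, 85, 95
n = 95; position = n/2 = 47.5.
This falls in the class [92, 96): L = 92, F = 18, f = 31, h = 4.
Median ≈ 92 + ((47.5 − 18) / 31) × 4 = 95.8065

95.8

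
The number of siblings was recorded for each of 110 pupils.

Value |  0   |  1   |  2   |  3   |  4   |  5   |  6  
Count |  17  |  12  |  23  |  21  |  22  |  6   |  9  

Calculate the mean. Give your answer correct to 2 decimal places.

Values: 0, 1, 2, 3, 4, 5, 6
Σfx = 17×0 + 12×1 + 23×2 + 21×3 + 22×4 + 6×5 + 9×6 = 293
n = Σf = 110
Mean = 293 / 110 = 2.6636

2.66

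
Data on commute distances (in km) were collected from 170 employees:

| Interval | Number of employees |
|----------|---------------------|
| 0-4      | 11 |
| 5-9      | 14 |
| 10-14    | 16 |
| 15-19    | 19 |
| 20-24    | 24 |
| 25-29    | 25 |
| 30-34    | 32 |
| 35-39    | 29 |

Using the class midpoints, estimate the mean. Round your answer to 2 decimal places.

23.15

Midpoints: 2, 7, 12, 17, 22, 27, 32, 37
Σfm = 11×2 + 14×7 + 16×12 + 19×17 + 24×22 + 25×27 + 32×32 + 29×37 = 3935
n = Σf = 170
Mean = 3935 / 170 = 23.1471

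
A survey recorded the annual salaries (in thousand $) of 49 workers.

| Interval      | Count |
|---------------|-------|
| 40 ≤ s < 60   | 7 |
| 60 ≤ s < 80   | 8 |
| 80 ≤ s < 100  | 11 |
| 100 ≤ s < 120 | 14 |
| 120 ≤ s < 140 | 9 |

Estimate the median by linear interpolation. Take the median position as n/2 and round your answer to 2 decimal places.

Cumulative frequencies: 7, 15, 26, 40, 49
n = 49; position = n/2 = 24.5.
This falls in the class 80 ≤ s < 100: L = 80, F = 15, f = 11, h = 20.
Median ≈ 80 + ((24.5 − 15) / 11) × 20 = 97.2727

97.27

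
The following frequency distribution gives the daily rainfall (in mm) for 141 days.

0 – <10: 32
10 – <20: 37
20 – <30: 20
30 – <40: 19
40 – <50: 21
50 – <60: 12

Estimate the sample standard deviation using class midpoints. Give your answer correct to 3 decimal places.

16.386

Midpoints: 5, 15, 25, 35, 45, 55
n = 141, Σfm = 3485, mean = 24.7163
Σfm² = 123725
Σf(m − x̄)² = Σfm² − (Σfm)²/n = 123725 − 3485²/141 = 37588.6525
Sample variance = 37588.6525 / 140 = 268.4904
Standard deviation = √268.4904 = 16.3857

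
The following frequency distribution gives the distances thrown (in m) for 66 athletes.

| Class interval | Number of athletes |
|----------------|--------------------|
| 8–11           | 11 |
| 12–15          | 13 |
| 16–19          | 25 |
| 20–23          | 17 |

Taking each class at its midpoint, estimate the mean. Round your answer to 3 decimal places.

Midpoints: 9.5, 13.5, 17.5, 21.5
Σfm = 11×9.5 + 13×13.5 + 25×17.5 + 17×21.5 = 1083
n = Σf = 66
Mean = 1083 / 66 = 16.4091

16.409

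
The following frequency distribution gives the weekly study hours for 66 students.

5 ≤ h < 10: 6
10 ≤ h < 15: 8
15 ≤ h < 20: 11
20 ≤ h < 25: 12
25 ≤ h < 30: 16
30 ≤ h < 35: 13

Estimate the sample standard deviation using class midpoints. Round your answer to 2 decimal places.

7.96

Midpoints: 7.5, 12.5, 17.5, 22.5, 27.5, 32.5
n = 66, Σfm = 1470, mean = 22.2727
Σfm² = 36862.5
Σf(m − x̄)² = Σfm² − (Σfm)²/n = 36862.5 − 1470²/66 = 4121.5909
Sample variance = 4121.5909 / 65 = 63.4091
Standard deviation = √63.4091 = 7.9630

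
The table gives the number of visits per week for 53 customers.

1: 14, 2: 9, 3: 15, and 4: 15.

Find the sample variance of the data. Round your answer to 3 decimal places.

1.363

Values: 1, 2, 3, 4
n = 53, Σfx = 137, mean = 2.5849
Σfx² = 425
Σf(x − x̄)² = Σfx² − (Σfx)²/n = 425 − 137²/53 = 70.8679
Sample variance = 70.8679 / 52 = 1.3628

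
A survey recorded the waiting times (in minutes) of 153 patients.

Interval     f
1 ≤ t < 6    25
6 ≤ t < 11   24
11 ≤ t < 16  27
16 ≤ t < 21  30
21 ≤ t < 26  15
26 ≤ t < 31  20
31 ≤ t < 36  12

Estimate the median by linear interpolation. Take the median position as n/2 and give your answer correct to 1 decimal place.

Cumulative frequencies: 25, 49, 76, 106, 121, 141, 153
n = 153; position = n/2 = 76.5.
This falls in the class 16 ≤ t < 21: L = 16, F = 76, f = 30, h = 5.
Median ≈ 16 + ((76.5 − 76) / 30) × 5 = 16.0833

16.1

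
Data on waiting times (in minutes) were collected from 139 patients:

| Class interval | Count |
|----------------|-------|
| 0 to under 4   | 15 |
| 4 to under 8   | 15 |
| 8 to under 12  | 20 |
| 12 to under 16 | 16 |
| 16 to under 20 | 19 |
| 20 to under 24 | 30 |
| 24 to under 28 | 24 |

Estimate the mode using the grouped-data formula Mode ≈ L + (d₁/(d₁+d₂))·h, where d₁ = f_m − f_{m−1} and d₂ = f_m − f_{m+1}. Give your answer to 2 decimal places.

22.59

Modal class: 20 to under 24 (highest frequency 30).
d₁ = 30 − 19 = 11, d₂ = 30 − 24 = 6
Mode ≈ 20 + (11/(11+6)) × 4 = 20 + 2.5882 = 22.5882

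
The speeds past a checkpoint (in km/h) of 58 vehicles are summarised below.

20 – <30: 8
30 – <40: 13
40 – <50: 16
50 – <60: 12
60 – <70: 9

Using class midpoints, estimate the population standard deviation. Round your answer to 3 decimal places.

12.662

Midpoints: 25, 35, 45, 55, 65
n = 58, Σfm = 2620, mean = 45.1724
Σfm² = 127650
Σf(m − x̄)² = Σfm² − (Σfm)²/n = 127650 − 2620²/58 = 9298.2759
Population variance = 9298.2759 / 58 = 160.3151
Standard deviation = √160.3151 = 12.6616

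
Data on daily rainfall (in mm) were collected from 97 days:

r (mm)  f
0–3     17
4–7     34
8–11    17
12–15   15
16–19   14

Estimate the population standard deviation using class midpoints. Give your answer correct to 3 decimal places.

5.241

Midpoints: 1.5, 5.5, 9.5, 13.5, 17.5
n = 97, Σfm = 821.5, mean = 8.4691
Σfm² = 9622.25
Σf(m − x̄)² = Σfm² − (Σfm)²/n = 9622.25 − 821.5²/97 = 2664.9072
Population variance = 2664.9072 / 97 = 27.4733
Standard deviation = √27.4733 = 5.2415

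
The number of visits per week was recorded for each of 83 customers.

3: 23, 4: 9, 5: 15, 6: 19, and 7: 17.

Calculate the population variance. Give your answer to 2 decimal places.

Values: 3, 4, 5, 6, 7
n = 83, Σfx = 413, mean = 4.9759
Σfx² = 2243
Σf(x − x̄)² = Σfx² − (Σfx)²/n = 2243 − 413²/83 = 187.9518
Population variance = 187.9518 / 83 = 2.2645

2.26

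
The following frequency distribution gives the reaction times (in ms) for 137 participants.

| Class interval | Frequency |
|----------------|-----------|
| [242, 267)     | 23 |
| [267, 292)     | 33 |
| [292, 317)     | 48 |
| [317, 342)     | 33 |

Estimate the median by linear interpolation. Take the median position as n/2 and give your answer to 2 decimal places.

Cumulative frequencies: 23, 56, 104, 137
n = 137; position = n/2 = 68.5.
This falls in the class [292, 317): L = 292, F = 56, f = 48, h = 25.
Median ≈ 292 + ((68.5 − 56) / 48) × 25 = 298.5104

298.51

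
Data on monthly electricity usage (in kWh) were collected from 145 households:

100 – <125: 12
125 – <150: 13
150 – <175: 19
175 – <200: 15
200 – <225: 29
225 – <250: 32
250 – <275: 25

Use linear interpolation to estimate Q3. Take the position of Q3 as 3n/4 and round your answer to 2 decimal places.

241.21

Cumulative frequencies: 12, 25, 44, 59, 88, 120, 145
n = 145; position = 3n/4 = 108.75.
This falls in the class 225 – <250: L = 225, F = 88, f = 32, h = 25.
Upper quartile ≈ 225 + ((108.75 − 88) / 32) × 25 = 241.2109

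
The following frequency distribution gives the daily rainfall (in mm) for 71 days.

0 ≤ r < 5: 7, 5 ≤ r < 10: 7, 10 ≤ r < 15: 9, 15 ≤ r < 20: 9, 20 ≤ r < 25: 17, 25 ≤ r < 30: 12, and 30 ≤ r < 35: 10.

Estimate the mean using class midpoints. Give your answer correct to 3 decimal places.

19.401

Midpoints: 2.5, 7.5, 12.5, 17.5, 22.5, 27.5, 32.5
Σfm = 7×2.5 + 7×7.5 + 9×12.5 + 9×17.5 + 17×22.5 + 12×27.5 + 10×32.5 = 1377.5
n = Σf = 71
Mean = 1377.5 / 71 = 19.4014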